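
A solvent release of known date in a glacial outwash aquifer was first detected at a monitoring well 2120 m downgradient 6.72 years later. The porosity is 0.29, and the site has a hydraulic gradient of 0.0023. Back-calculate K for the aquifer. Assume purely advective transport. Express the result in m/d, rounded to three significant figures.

t = 6.72 years = 2453 d
v = L / t = 2120 / 2453 = 0.8643 m/d
K = v · n / i = 0.8643 × 0.29 / 0.0023 = 109 m/d

109 m/d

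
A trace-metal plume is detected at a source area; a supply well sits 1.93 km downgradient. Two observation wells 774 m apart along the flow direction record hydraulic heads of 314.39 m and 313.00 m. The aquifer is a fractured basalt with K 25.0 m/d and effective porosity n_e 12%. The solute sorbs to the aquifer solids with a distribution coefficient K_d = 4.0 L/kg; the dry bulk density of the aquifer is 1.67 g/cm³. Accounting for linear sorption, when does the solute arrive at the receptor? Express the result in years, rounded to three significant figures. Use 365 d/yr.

Hydraulic gradient i = (314.39 − 313.00) / 774 = 1.39 / 774 = 0.001796
Darcy flux q = K·i = 25.0 × 0.001796 = 0.04490 m/d
v_s = q/n_e = 0.04490/0.12 = 0.3741 m/d
Retardation R = 1 + ρ_b·K_d/n = 1 + 1.67×4.0/0.12 = 56.67
Contaminant velocity v_c = v/R = 0.3741/56.67 = 0.006602 m/d
L = 1.93 km = 1930 m
t = L/v_c = 1930/0.006602 = 292300 d
   = 292300/365 = 801 yr

801 years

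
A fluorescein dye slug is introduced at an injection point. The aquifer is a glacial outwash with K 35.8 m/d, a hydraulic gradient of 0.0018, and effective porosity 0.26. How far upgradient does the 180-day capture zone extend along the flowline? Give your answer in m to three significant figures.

Darcy flux q = K·i = 35.8 × 0.0018 = 0.06444 m/d
Average linear velocity = 0.06444 / 0.26 = 0.2478 m/d
L = v × T = 0.2478 × 180 = 44.61 m

44.6 m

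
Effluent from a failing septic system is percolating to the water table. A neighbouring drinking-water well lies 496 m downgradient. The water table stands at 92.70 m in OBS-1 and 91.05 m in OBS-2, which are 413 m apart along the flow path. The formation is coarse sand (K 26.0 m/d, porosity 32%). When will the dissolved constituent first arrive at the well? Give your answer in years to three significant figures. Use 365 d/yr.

Hydraulic gradient i = (92.70 − 91.05) / 413 = 1.65 / 413 = 0.003995
Darcy flux q = K·i = 26.0 × 0.003995 = 0.1039 m/d
v = Ki/n = 26.0·0.003995/0.32 = 0.3246 m/d
t = L / v = 496 / 0.3246 = 1528 d
   = 1528 / 365 = 4.19 yr

4.19 years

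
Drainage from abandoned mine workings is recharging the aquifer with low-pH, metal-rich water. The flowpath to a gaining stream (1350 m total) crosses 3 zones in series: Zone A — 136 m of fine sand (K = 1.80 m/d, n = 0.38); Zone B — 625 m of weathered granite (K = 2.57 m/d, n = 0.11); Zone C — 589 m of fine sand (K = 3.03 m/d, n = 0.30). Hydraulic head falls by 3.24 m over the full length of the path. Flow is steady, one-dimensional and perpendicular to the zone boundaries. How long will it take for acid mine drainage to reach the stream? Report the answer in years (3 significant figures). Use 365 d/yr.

129 years

Continuity: the same q passes through each zone, so ΔH = q·Σ(L_j/K_j) — the zones act as resistances in series.
Σ(L/K) = 136/1.80 + 625/2.57 + 589/3.03 = 75.56 + 243.2 + 194.4 = 513.1 d
q = ΔH / Σ(L/K) = 3.24 / 513.1 = 0.006314 m/d (same in every zone)
Zone A: v = q/n = 0.006314/0.38 = 0.01662 m/d → t_A = 136/0.01662 = 8185 d
Zone B: v = q/n = 0.006314/0.11 = 0.05740 m/d → t_B = 625/0.05740 = 10890 d
Zone C: v = q/n = 0.006314/0.30 = 0.02105 m/d → t_C = 589/0.02105 = 27980 d
Total t = 8185 + 10890 + 27980 = 47060 d
   = 47060 / 365 = 129 yr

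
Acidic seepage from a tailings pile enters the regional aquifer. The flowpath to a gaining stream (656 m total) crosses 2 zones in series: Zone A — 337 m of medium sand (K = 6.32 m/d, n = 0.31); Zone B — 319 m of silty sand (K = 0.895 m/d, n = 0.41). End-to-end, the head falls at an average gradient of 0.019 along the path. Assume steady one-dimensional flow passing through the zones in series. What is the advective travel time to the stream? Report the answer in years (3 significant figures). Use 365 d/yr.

21.2 years

Steady 1-D flow in series ⇒ the Darcy flux q is identical in every zone and the zone head losses add (resistances L/K in series).
Σ(L/K) = 337/6.32 + 319/0.895 = 53.32 + 356.4 = 409.7 d
K_eq = L_total / Σ(L/K) = 656 / 409.7 = 1.601 m/d
q = K_eq · i = 1.601 × 0.019 = 0.03042 m/d (same in every zone)
Zone A: v = q/n = 0.03042/0.31 = 0.09812 m/d → t_A = 337/0.09812 = 3434 d
Zone B: v = q/n = 0.03042/0.41 = 0.07419 m/d → t_B = 319/0.07419 = 4300 d
Total t = 3434 + 4300 = 7734 d
   = 7734 / 365 = 21.2 yr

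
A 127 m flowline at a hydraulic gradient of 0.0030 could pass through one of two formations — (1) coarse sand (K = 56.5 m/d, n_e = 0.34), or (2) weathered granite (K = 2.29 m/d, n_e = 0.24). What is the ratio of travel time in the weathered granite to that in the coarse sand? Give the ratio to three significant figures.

17.4

Unit 1 (coarse sand): v = 56.5×0.0030/0.34 = 0.4985 m/d, t = 127/0.4985 = 254.7 d
Unit 2 (weathered granite): v = 2.29×0.0030/0.24 = 0.02863 m/d, t = 127/0.02863 = 4437 d
t(weathered granite) / t(coarse sand) = 4437/254.7 = 17.4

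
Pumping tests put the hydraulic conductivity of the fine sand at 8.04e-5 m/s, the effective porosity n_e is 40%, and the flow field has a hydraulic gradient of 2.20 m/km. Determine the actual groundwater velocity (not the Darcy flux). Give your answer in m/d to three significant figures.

0.0382 m/d

K = 8.04e-5 m/s × 86400 s/d = 6.947 m/d
Specific discharge q = 6.947 × 0.0022 = 0.01528 m/d
v = Ki/n = 6.947·0.0022/0.40 = 0.03821 m/d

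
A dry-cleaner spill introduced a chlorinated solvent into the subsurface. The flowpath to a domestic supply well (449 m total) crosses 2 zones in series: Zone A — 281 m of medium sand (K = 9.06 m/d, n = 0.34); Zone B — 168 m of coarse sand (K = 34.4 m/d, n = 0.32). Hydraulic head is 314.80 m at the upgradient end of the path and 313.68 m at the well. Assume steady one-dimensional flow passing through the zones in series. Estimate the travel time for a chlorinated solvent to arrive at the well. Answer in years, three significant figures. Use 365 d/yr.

Total head drop ΔH = 314.80 − 313.68 = 1.12 m
Continuity: the same q passes through each zone, so ΔH = q·Σ(L_j/K_j) — the zones act as resistances in series.
Σ(L/K) = 281/9.06 + 168/34.4 = 31.02 + 4.884 = 35.90 d
q = ΔH / Σ(L/K) = 1.12 / 35.90 = 0.03120 m/d (same in every zone)
Zone A: v = q/n = 0.03120/0.34 = 0.09176 m/d → t_A = 281/0.09176 = 3062 d
Zone B: v = q/n = 0.03120/0.32 = 0.09750 m/d → t_B = 168/0.09750 = 1723 d
Total t = 3062 + 1723 = 4785 d
   = 4785 / 365 = 13.1 yr

13.1 years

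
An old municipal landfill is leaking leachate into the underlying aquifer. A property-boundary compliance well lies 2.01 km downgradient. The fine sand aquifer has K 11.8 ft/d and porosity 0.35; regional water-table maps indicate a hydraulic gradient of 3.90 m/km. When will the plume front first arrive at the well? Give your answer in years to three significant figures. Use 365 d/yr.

137 years

K = 11.8 ft/d × 0.3048 = 3.597 m/d
Darcy flux q = K·i = 3.597 × 0.0039 = 0.01403 m/d
v_s = q/n_e = 0.01403/0.35 = 0.04008 m/d
L = 2.01 km = 2010 m
t = L / v = 2010 / 0.04008 = 50150 d
   = 50150 / 365 = 137 yr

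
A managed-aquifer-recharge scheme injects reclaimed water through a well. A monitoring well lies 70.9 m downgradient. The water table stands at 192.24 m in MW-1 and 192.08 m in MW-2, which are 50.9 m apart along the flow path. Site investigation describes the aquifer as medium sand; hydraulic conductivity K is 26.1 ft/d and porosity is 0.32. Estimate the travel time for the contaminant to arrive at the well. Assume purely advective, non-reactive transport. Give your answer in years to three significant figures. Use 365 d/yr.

Hydraulic gradient i = (192.24 − 192.08) / 50.9 = 0.16 / 50.9 = 0.003143
K = 26.1 ft/d × 0.3048 = 7.955 m/d
Specific discharge q = 7.955 × 0.003143 = 0.02501 m/d
Average linear velocity = 0.02501 / 0.32 = 0.07815 m/d
t = L / v = 70.9 / 0.07815 = 907.3 d
   = 907.3 / 365 = 2.49 yr

2.49 years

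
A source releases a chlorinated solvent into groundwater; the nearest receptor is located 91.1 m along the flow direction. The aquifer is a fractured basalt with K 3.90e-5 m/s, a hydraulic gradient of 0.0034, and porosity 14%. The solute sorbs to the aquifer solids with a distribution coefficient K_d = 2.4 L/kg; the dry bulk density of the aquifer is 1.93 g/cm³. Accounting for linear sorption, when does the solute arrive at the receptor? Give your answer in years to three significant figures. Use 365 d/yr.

K = 3.90e-5 m/s × 86400 s/d = 3.370 m/d
Darcy flux q = K·i = 3.370 × 0.0034 = 0.01146 m/d
v = Ki/n = 3.370·0.0034/0.14 = 0.08183 m/d
Retardation R = 1 + ρ_b·K_d/n = 1 + 1.93×2.4/0.14 = 34.09
Contaminant velocity v_c = v/R = 0.08183/34.09 = 0.002401 m/d
t = L/v_c = 91.1/0.002401 = 37950 d
   = 37950/365 = 104 yr

104 years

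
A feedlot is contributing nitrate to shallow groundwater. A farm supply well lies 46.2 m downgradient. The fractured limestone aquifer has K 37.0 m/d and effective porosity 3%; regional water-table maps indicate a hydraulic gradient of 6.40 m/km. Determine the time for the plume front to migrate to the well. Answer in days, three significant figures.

Darcy flux q = K·i = 37.0 × 0.0064 = 0.2368 m/d
v_s = q/n_e = 0.2368/0.03 = 7.893 m/d
t = L / v = 46.2 / 7.893 = 5.853 d

5.85 days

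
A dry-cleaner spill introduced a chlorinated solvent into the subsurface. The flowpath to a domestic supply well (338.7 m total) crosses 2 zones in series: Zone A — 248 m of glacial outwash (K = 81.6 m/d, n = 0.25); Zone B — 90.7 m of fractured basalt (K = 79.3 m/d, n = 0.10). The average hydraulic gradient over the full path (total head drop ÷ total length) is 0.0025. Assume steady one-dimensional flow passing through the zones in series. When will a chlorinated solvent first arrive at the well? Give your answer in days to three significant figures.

351 days

For zones in series the flux q is common to all zones; the equivalent conductivity is the harmonic (thickness-weighted) mean, K_eq = L_total / Σ(L_j/K_j).
Σ(L/K) = 248/81.6 + 90.7/79.3 = 3.039 + 1.144 = 4.183 d
K_eq = L_total / Σ(L/K) = 338.7 / 4.183 = 80.97 m/d
q = K_eq · i = 80.97 × 0.0025 = 0.2024 m/d (same in every zone)
Zone A: v = q/n = 0.2024/0.25 = 0.8097 m/d → t_A = 248/0.8097 = 306.3 d
Zone B: v = q/n = 0.2024/0.10 = 2.024 m/d → t_B = 90.7/2.024 = 44.81 d
Total t = 306.3 + 44.81 = 351.1 d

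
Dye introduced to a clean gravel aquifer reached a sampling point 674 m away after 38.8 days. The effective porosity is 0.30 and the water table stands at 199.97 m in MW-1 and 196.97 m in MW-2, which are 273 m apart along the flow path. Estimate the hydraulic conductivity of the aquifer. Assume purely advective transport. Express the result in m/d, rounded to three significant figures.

474 m/d

Hydraulic gradient i = (199.97 − 196.97) / 273 = 3.00 / 273 = 0.01099
v = L / t = 674 / 38.8 = 17.37 m/d
K = v · n / i = 17.37 × 0.30 / 0.01099 = 474 m/d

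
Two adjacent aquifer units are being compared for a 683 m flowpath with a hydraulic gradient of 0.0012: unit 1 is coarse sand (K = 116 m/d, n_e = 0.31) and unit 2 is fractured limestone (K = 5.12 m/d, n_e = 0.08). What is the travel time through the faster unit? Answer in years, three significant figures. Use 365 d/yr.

4.17 years

Unit 1 (coarse sand): v = 116×0.0012/0.31 = 0.4490 m/d, t = 683/0.4490 = 1521 d
Unit 2 (fractured limestone): v = 5.12×0.0012/0.08 = 0.07680 m/d, t = 683/0.07680 = 8893 d
Faster: 1521 d / 365 = 4.17 yr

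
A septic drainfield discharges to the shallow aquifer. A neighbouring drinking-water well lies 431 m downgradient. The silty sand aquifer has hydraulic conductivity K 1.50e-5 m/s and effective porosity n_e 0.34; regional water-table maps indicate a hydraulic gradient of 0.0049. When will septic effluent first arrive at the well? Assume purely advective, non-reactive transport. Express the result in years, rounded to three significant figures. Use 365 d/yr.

K = 1.50e-5 m/s × 86400 s/d = 1.296 m/d
q = Ki = 1.296 × 0.0049 = 0.006350 m/d
Average linear velocity = 0.006350 / 0.34 = 0.01868 m/d
t = L / v = 431 / 0.01868 = 23080 d
   = 23080 / 365 = 63.2 yr

63.2 years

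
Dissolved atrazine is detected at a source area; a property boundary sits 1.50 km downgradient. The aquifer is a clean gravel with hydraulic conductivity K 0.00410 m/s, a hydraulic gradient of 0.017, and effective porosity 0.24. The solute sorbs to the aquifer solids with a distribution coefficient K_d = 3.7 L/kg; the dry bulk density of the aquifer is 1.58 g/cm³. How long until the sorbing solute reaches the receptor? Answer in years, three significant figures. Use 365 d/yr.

4.15 years

K = 0.00410 m/s × 86400 s/d = 354.2 m/d
q = Ki = 354.2 × 0.017 = 6.022 m/d
Seepage velocity v = q / n = 6.022 / 0.24 = 25.09 m/d
Retardation R = 1 + ρ_b·K_d/n = 1 + 1.58×3.7/0.24 = 25.36
Contaminant velocity v_c = v/R = 25.09/25.36 = 0.9895 m/d
L = 1.50 km = 1500 m
t = L/v_c = 1500/0.9895 = 1516 d
   = 1516/365 = 4.15 yr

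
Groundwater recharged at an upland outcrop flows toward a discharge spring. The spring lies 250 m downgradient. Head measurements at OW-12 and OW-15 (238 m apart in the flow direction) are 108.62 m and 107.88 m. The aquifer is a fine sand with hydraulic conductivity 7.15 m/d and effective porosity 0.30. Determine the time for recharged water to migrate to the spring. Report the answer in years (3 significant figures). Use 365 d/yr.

9.24 years

Hydraulic gradient i = (108.62 − 107.88) / 238 = 0.74 / 238 = 0.003109
Darcy flux q = K·i = 7.15 × 0.003109 = 0.02223 m/d
Average linear velocity = 0.02223 / 0.30 = 0.07410 m/d
t = L / v = 250 / 0.07410 = 3374 d
   = 3374 / 365 = 9.24 yr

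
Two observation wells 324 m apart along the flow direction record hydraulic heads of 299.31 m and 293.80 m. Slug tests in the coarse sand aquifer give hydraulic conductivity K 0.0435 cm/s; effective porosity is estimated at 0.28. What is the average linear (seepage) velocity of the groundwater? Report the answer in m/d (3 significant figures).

Hydraulic gradient i = (299.31 − 293.80) / 324 = 5.51 / 324 = 0.01701
K = 0.0435 cm/s × 864 = 37.58 m/d
Darcy flux q = K·i = 37.58 × 0.01701 = 0.6392 m/d
Average linear velocity = 0.6392 / 0.28 = 2.283 m/d

2.28 m/d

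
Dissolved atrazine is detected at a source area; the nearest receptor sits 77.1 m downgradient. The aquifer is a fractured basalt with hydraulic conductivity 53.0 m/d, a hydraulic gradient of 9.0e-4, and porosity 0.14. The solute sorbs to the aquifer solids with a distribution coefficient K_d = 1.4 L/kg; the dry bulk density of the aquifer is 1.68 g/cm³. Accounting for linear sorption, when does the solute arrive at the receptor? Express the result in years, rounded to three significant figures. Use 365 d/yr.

11.0 years

Specific discharge q = 53.0 × 9.0e-4 = 0.04770 m/d
v = Ki/n = 53.0·9.0e-4/0.14 = 0.3407 m/d
Retardation R = 1 + ρ_b·K_d/n = 1 + 1.68×1.4/0.14 = 17.80
Contaminant velocity v_c = v/R = 0.3407/17.80 = 0.01914 m/d
t = L/v_c = 77.1/0.01914 = 4028 d
   = 4028/365 = 11.0 yr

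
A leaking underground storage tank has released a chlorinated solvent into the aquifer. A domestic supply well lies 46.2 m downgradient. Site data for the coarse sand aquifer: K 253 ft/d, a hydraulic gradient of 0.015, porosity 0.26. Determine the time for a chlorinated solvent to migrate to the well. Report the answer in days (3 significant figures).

K = 253 ft/d × 0.3048 = 77.11 m/d
q = Ki = 77.11 × 0.015 = 1.157 m/d
Average linear velocity = 1.157 / 0.26 = 4.449 m/d
t = L / v = 46.2 / 4.449 = 10.38 d

10.4 days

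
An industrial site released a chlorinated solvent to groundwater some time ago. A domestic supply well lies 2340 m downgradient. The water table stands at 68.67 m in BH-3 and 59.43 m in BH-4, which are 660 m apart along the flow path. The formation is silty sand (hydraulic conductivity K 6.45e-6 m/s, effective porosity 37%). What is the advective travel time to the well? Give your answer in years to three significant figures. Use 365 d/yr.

Hydraulic gradient i = (68.67 − 59.43) / 660 = 9.24 / 660 = 0.01400
K = 6.45e-6 m/s × 86400 s/d = 0.5573 m/d
q = Ki = 0.5573 × 0.01400 = 0.007802 m/d
Average linear velocity = 0.007802 / 0.37 = 0.02109 m/d
t = L / v = 2340 / 0.02109 = 111000 d
   = 111000 / 365 = 304 yr

304 years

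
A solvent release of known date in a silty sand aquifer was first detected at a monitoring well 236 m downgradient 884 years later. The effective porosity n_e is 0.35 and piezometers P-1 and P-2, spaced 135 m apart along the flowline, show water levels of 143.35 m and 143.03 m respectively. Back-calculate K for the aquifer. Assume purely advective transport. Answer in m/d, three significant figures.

Hydraulic gradient i = (143.35 − 143.03) / 135 = 0.32 / 135 = 0.002370
t = 884 years = 322700 d
v = L / t = 236 / 322700 = 7.314e-4 m/d
K = v · n / i = 7.314e-4 × 0.35 / 0.002370 = 0.108 m/d

0.108 m/d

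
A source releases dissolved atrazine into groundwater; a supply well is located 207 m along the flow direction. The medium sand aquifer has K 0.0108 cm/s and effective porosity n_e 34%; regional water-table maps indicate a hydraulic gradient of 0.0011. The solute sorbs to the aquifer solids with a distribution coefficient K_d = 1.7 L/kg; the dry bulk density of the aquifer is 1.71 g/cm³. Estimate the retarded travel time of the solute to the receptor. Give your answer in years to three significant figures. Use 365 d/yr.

179 years

K = 0.0108 cm/s × 864 = 9.331 m/d
q = Ki = 9.331 × 0.0011 = 0.01026 m/d
v_s = q/n_e = 0.01026/0.34 = 0.03019 m/d
Retardation R = 1 + ρ_b·K_d/n = 1 + 1.71×1.7/0.34 = 9.550
Contaminant velocity v_c = v/R = 0.03019/9.550 = 0.003161 m/d
t = L/v_c = 207/0.003161 = 65480 d
   = 65480/365 = 179 yr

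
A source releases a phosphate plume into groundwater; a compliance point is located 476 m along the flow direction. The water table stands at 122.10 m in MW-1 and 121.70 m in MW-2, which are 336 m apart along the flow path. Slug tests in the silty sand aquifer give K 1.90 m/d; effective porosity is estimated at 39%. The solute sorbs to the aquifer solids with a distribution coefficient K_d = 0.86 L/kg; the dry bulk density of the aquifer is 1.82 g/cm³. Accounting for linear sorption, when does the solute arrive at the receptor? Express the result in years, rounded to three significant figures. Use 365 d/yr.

Hydraulic gradient i = (122.10 − 121.70) / 336 = 0.40 / 336 = 0.001190
q = Ki = 1.90 × 0.001190 = 0.002262 m/d
v_s = q/n_e = 0.002262/0.39 = 0.005800 m/d
Retardation R = 1 + ρ_b·K_d/n = 1 + 1.82×0.86/0.39 = 5.013
Contaminant velocity v_c = v/R = 0.005800/5.013 = 0.001157 m/d
t = L/v_c = 476/0.001157 = 411500 d
   = 411500/365 = 1130 yr

1130 years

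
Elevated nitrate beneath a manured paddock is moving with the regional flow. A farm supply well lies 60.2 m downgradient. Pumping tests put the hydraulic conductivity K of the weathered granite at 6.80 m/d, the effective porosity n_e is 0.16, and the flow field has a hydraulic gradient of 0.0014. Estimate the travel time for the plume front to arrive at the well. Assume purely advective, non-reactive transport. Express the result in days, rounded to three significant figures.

1010 days

Darcy flux q = K·i = 6.80 × 0.0014 = 0.009520 m/d
v = Ki/n = 6.80·0.0014/0.16 = 0.05950 m/d
t = L / v = 60.2 / 0.05950 = 1012 d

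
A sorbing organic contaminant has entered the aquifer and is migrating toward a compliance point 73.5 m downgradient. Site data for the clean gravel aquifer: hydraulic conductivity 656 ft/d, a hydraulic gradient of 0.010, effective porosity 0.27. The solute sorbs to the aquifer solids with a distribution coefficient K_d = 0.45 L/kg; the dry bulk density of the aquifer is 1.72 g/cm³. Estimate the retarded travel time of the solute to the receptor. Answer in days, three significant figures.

38.4 days

K = 656 ft/d × 0.3048 = 199.9 m/d
Specific discharge q = 199.9 × 0.010 = 1.999 m/d
Seepage velocity v = q / n = 1.999 / 0.27 = 7.406 m/d
Retardation R = 1 + ρ_b·K_d/n = 1 + 1.72×0.45/0.27 = 3.867
Contaminant velocity v_c = v/R = 7.406/3.867 = 1.915 m/d
t = L/v_c = 73.5/1.915 = 38.38 d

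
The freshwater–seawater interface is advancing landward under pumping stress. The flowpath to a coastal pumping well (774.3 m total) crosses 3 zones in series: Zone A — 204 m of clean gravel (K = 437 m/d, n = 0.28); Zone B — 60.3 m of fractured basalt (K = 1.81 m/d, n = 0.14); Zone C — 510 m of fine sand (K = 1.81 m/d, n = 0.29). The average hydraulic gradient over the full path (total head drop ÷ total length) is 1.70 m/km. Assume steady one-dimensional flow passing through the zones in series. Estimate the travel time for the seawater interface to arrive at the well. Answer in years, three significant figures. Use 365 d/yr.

140 years

Steady 1-D flow in series ⇒ the Darcy flux q is identical in every zone and the zone head losses add (resistances L/K in series).
Σ(L/K) = 204/437 + 60.3/1.81 + 510/1.81 = 0.4668 + 33.31 + 281.8 = 315.5 d
K_eq = L_total / Σ(L/K) = 774.3 / 315.5 = 2.454 m/d
q = K_eq · i = 2.454 × 0.0017 = 0.004171 m/d (same in every zone)
Zone A: v = q/n = 0.004171/0.28 = 0.01490 m/d → t_A = 204/0.01490 = 13690 d
Zone B: v = q/n = 0.004171/0.14 = 0.02980 m/d → t_B = 60.3/0.02980 = 2024 d
Zone C: v = q/n = 0.004171/0.29 = 0.01438 m/d → t_C = 510/0.01438 = 35460 d
Total t = 13690 + 2024 + 35460 = 51170 d
   = 51170 / 365 = 140 yr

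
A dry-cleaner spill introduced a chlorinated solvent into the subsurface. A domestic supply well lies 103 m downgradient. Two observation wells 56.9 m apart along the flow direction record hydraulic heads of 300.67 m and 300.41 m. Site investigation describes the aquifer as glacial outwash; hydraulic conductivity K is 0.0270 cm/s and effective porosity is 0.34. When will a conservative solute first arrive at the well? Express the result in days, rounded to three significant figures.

Hydraulic gradient i = (300.67 − 300.41) / 56.9 = 0.26 / 56.9 = 0.004569
K = 0.0270 cm/s × 864 = 23.33 m/d
q = Ki = 23.33 × 0.004569 = 0.1066 m/d
v = Ki/n = 23.33·0.004569/0.34 = 0.3135 m/d
t = L / v = 103 / 0.3135 = 328.5 d

329 days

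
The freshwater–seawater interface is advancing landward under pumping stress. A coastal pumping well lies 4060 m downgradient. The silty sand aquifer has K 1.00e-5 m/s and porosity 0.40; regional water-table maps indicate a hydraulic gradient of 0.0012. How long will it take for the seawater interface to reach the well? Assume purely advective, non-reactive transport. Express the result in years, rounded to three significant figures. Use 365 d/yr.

K = 1.00e-5 m/s × 86400 s/d = 0.8640 m/d
Specific discharge q = 0.8640 × 0.0012 = 0.001037 m/d
Seepage velocity v = q / n = 0.001037 / 0.40 = 0.002592 m/d
t = L / v = 4060 / 0.002592 = 1.566e6 d
   = 1.566e6 / 365 = 4290 yr

4290 years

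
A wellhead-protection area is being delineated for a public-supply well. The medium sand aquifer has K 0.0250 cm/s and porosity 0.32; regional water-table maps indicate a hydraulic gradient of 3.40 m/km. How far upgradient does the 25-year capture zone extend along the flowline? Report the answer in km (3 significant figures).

2.09 km

K = 0.0250 cm/s × 864 = 21.60 m/d
Darcy flux q = K·i = 21.60 × 0.0034 = 0.07344 m/d
Average linear velocity = 0.07344 / 0.32 = 0.2295 m/d
T = 25 yr × 365 = 9125 d
L = v × T = 0.2295 × 9125 = 2094 m
   = 2.09 km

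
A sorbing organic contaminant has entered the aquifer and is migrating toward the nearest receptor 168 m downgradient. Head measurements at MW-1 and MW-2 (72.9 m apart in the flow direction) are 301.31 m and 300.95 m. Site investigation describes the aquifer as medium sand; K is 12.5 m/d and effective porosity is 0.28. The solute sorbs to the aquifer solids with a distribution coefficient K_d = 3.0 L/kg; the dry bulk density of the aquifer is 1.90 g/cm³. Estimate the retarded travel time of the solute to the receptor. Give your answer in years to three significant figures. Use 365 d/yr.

44.6 years

Hydraulic gradient i = (301.31 − 300.95) / 72.9 = 0.36 / 72.9 = 0.004938
Darcy flux q = K·i = 12.5 × 0.004938 = 0.06173 m/d
v = Ki/n = 12.5·0.004938/0.28 = 0.2205 m/d
Retardation R = 1 + ρ_b·K_d/n = 1 + 1.90×3.0/0.28 = 21.36
Contaminant velocity v_c = v/R = 0.2205/21.36 = 0.01032 m/d
t = L/v_c = 168/0.01032 = 16280 d
   = 16280/365 = 44.6 yr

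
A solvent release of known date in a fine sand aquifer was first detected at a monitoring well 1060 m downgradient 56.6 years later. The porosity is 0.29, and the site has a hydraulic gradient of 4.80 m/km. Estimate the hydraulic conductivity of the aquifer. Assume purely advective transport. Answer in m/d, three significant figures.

3.10 m/d

t = 56.6 years = 20660 d
v = L / t = 1060 / 20660 = 0.05131 m/d
K = v · n / i = 0.05131 × 0.29 / 0.0048 = 3.10 m/d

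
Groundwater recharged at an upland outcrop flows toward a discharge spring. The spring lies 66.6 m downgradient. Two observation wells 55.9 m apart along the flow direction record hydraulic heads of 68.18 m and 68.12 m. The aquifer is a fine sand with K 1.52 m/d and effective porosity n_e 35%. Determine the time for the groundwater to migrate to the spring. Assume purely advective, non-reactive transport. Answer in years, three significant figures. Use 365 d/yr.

39.1 years

Hydraulic gradient i = (68.18 − 68.12) / 55.9 = 0.06 / 55.9 = 0.001073
Darcy flux q = K·i = 1.52 × 0.001073 = 0.001631 m/d
Average linear velocity = 0.001631 / 0.35 = 0.004661 m/d
t = L / v = 66.6 / 0.004661 = 14290 d
   = 14290 / 365 = 39.1 yr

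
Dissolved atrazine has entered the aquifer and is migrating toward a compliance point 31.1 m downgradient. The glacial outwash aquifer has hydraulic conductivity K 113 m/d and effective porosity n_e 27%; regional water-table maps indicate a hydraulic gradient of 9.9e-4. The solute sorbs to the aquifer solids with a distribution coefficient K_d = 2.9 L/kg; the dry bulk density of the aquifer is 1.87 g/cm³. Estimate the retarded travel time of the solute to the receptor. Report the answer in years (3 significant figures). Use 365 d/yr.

4.34 years

Specific discharge q = 113 × 9.9e-4 = 0.1119 m/d
Seepage velocity v = q / n = 0.1119 / 0.27 = 0.4143 m/d
Retardation R = 1 + ρ_b·K_d/n = 1 + 1.87×2.9/0.27 = 21.09
Contaminant velocity v_c = v/R = 0.4143/21.09 = 0.01965 m/d
t = L/v_c = 31.1/0.01965 = 1583 d
   = 1583/365 = 4.34 yr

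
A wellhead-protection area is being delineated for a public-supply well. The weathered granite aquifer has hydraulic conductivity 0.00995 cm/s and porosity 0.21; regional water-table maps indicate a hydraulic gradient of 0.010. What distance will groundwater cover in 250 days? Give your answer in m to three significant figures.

102 m

K = 0.00995 cm/s × 864 = 8.597 m/d
q = Ki = 8.597 × 0.010 = 0.08597 m/d
v = Ki/n = 8.597·0.010/0.21 = 0.4094 m/d
L = v × T = 0.4094 × 250 = 102.3 m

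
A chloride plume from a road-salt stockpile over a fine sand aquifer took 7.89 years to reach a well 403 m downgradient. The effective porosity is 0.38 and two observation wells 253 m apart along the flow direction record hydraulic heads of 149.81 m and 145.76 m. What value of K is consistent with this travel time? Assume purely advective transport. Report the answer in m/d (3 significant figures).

3.32 m/d

Hydraulic gradient i = (149.81 − 145.76) / 253 = 4.05 / 253 = 0.01601
t = 7.89 years = 2880 d
v = L / t = 403 / 2880 = 0.1399 m/d
K = v · n / i = 0.1399 × 0.38 / 0.01601 = 3.32 m/d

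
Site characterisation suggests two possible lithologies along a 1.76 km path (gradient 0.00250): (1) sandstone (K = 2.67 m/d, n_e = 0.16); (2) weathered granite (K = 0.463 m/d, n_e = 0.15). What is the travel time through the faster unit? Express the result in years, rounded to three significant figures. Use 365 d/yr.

Unit 1 (sandstone): v = 2.67×0.0025/0.16 = 0.04172 m/d, t = 1760/0.04172 = 42190 d
Unit 2 (weathered granite): v = 0.463×0.0025/0.15 = 0.007717 m/d, t = 1760/0.007717 = 228100 d
Faster: 42190 d / 365 = 116 yr

116 years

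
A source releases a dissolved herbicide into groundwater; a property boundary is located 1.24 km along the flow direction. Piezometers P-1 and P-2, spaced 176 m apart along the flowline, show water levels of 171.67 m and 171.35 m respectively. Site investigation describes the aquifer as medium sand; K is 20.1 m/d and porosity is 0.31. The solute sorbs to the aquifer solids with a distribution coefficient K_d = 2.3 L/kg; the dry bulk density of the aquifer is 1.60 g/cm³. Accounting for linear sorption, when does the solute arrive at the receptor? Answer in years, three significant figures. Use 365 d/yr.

Hydraulic gradient i = (171.67 − 171.35) / 176 = 0.32 / 176 = 0.001818
q = Ki = 20.1 × 0.001818 = 0.03655 m/d
Seepage velocity v = q / n = 0.03655 / 0.31 = 0.1179 m/d
Retardation R = 1 + ρ_b·K_d/n = 1 + 1.60×2.3/0.31 = 12.87
Contaminant velocity v_c = v/R = 0.1179/12.87 = 0.009159 m/d
L = 1.24 km = 1240 m
t = L/v_c = 1240/0.009159 = 135400 d
   = 135400/365 = 371 yr

371 years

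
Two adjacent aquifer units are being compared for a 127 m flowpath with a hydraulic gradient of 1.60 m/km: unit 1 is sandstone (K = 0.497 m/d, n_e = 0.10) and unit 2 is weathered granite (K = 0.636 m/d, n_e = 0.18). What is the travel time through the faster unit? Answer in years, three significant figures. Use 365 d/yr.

43.8 years

Unit 1 (sandstone): v = 0.497×0.0016/0.10 = 0.007952 m/d, t = 127/0.007952 = 15970 d
Unit 2 (weathered granite): v = 0.636×0.0016/0.18 = 0.005653 m/d, t = 127/0.005653 = 22460 d
Faster: 15970 d / 365 = 43.8 yr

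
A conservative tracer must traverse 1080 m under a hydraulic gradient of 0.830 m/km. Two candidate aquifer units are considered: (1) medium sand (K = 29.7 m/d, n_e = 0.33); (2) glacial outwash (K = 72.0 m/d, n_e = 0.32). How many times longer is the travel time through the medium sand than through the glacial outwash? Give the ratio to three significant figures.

Unit 1 (medium sand): v = 29.7×8.3e-4/0.33 = 0.07470 m/d, t = 1080/0.07470 = 14460 d
Unit 2 (glacial outwash): v = 72.0×8.3e-4/0.32 = 0.1868 m/d, t = 1080/0.1868 = 5783 d
t(medium sand) / t(glacial outwash) = 14460/5783 = 2.50

2.50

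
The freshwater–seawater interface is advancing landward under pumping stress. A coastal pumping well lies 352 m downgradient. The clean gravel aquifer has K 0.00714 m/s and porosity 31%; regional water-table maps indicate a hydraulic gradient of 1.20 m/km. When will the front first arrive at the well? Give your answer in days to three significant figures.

147 days

K = 0.00714 m/s × 86400 s/d = 616.9 m/d
Darcy flux q = K·i = 616.9 × 0.0012 = 0.7403 m/d
Seepage velocity v = q / n = 0.7403 / 0.31 = 2.388 m/d
t = L / v = 352 / 2.388 = 147.4 d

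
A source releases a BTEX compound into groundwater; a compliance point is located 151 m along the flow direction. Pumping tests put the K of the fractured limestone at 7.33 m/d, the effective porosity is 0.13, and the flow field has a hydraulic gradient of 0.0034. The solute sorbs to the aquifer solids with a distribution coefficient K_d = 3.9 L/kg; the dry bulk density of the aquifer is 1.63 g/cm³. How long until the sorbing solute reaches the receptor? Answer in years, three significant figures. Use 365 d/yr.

108 years

Darcy flux q = K·i = 7.33 × 0.0034 = 0.02492 m/d
v = Ki/n = 7.33·0.0034/0.13 = 0.1917 m/d
Retardation R = 1 + ρ_b·K_d/n = 1 + 1.63×3.9/0.13 = 49.90
Contaminant velocity v_c = v/R = 0.1917/49.90 = 0.003842 m/d
t = L/v_c = 151/0.003842 = 39300 d
   = 39300/365 = 108 yr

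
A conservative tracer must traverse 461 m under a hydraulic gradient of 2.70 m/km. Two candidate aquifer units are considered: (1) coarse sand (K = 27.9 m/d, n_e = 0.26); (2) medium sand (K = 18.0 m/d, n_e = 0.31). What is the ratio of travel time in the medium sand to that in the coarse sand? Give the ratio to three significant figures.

Unit 1 (coarse sand): v = 27.9×0.0027/0.26 = 0.2897 m/d, t = 461/0.2897 = 1591 d
Unit 2 (medium sand): v = 18.0×0.0027/0.31 = 0.1568 m/d, t = 461/0.1568 = 2941 d
t(medium sand) / t(coarse sand) = 2941/1591 = 1.85

1.85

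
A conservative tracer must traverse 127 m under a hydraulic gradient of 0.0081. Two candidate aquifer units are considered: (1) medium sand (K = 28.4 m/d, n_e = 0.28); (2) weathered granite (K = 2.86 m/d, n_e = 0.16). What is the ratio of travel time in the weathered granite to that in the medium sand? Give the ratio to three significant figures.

Unit 1 (medium sand): v = 28.4×0.0081/0.28 = 0.8216 m/d, t = 127/0.8216 = 154.6 d
Unit 2 (weathered granite): v = 2.86×0.0081/0.16 = 0.1448 m/d, t = 127/0.1448 = 877.1 d
t(weathered granite) / t(medium sand) = 877.1/154.6 = 5.67

5.67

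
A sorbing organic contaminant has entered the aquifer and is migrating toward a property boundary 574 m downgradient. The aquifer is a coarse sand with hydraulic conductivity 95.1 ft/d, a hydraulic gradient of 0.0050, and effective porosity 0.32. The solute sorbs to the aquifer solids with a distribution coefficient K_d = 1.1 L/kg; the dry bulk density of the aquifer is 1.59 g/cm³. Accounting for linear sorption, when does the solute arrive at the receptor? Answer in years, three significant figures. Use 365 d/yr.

K = 95.1 ft/d × 0.3048 = 28.99 m/d
Darcy flux q = K·i = 28.99 × 0.0050 = 0.1449 m/d
v = Ki/n = 28.99·0.0050/0.32 = 0.4529 m/d
Retardation R = 1 + ρ_b·K_d/n = 1 + 1.59×1.1/0.32 = 6.466
Contaminant velocity v_c = v/R = 0.4529/6.466 = 0.07005 m/d
t = L/v_c = 574/0.07005 = 8194 d
   = 8194/365 = 22.4 yr

22.4 years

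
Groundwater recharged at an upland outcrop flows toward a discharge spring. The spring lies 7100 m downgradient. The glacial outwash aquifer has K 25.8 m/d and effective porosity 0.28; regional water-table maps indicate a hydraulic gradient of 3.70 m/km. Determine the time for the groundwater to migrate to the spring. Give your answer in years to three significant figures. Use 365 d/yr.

Specific discharge q = 25.8 × 0.0037 = 0.09546 m/d
Seepage velocity v = q / n = 0.09546 / 0.28 = 0.3409 m/d
t = L / v = 7100 / 0.3409 = 20830 d
   = 20830 / 365 = 57.1 yr

57.1 years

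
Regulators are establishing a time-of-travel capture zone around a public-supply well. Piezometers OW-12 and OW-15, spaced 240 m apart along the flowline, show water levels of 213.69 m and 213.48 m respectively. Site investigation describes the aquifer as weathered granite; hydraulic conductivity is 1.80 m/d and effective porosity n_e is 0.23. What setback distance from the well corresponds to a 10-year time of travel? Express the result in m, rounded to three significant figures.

Hydraulic gradient i = (213.69 − 213.48) / 240 = 0.21 / 240 = 8.750e-4
Darcy flux q = K·i = 1.80 × 8.750e-4 = 0.001575 m/d
Average linear velocity = 0.001575 / 0.23 = 0.006848 m/d
T = 10 yr × 365 = 3650 d
L = v × T = 0.006848 × 3650 = 24.99 m

25.0 m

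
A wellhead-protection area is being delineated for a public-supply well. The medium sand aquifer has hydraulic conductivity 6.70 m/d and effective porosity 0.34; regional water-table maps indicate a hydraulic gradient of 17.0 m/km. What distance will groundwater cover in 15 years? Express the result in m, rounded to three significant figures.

1830 m

q = Ki = 6.70 × 0.017 = 0.1139 m/d
Seepage velocity v = q / n = 0.1139 / 0.34 = 0.3350 m/d
T = 15 yr × 365 = 5475 d
L = v × T = 0.3350 × 5475 = 1834 m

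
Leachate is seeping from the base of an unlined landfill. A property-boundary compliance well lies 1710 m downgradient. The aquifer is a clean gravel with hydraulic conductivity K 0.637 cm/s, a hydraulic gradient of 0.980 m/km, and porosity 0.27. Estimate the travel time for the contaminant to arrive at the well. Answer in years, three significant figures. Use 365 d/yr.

2.35 years

K = 0.637 cm/s × 864 = 550.4 m/d
Darcy flux q = K·i = 550.4 × 9.8e-4 = 0.5394 m/d
Seepage velocity v = q / n = 0.5394 / 0.27 = 1.998 m/d
t = L / v = 1710 / 1.998 = 856.0 d
   = 856.0 / 365 = 2.35 yr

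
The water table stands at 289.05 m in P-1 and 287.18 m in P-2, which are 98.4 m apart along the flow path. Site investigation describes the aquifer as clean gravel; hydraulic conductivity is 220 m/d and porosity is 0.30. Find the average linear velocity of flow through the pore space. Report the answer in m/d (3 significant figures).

13.9 m/d

Hydraulic gradient i = (289.05 − 287.18) / 98.4 = 1.87 / 98.4 = 0.01900
Darcy flux q = K·i = 220 × 0.01900 = 4.181 m/d
Seepage velocity v = q / n = 4.181 / 0.30 = 13.94 m/d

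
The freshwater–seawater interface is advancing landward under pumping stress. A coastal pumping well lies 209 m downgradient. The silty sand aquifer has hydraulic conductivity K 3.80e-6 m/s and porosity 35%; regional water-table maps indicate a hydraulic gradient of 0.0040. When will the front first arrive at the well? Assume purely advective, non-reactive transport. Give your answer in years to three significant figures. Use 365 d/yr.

K = 3.80e-6 m/s × 86400 s/d = 0.3283 m/d
q = Ki = 0.3283 × 0.0040 = 0.001313 m/d
Seepage velocity v = q / n = 0.001313 / 0.35 = 0.003752 m/d
t = L / v = 209 / 0.003752 = 55700 d
   = 55700 / 365 = 153 yr

153 years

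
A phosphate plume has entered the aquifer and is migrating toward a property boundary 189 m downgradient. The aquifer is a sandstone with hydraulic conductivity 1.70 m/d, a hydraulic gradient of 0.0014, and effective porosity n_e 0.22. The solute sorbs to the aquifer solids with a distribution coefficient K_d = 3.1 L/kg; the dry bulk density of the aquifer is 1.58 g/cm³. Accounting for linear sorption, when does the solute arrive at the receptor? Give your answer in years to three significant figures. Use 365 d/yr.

1110 years

q = Ki = 1.70 × 0.0014 = 0.002380 m/d
Seepage velocity v = q / n = 0.002380 / 0.22 = 0.01082 m/d
Retardation R = 1 + ρ_b·K_d/n = 1 + 1.58×3.1/0.22 = 23.26
Contaminant velocity v_c = v/R = 0.01082/23.26 = 4.650e-4 m/d
t = L/v_c = 189/4.650e-4 = 406400 d
   = 406400/365 = 1110 yr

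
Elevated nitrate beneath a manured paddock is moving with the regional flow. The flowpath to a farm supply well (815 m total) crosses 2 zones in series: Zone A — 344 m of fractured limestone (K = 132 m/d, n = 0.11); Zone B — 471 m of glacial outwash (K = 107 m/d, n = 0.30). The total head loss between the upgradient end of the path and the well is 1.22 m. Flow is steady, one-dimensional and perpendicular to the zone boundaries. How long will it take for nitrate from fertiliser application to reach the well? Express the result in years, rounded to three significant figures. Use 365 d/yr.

2.82 years

Continuity: the same q passes through each zone, so ΔH = q·Σ(L_j/K_j) — the zones act as resistances in series.
Σ(L/K) = 344/132 + 471/107 = 2.606 + 4.402 = 7.008 d
q = ΔH / Σ(L/K) = 1.22 / 7.008 = 0.1741 m/d (same in every zone)
Zone A: v = q/n = 0.1741/0.11 = 1.583 m/d → t_A = 344/1.583 = 217.4 d
Zone B: v = q/n = 0.1741/0.30 = 0.5803 m/d → t_B = 471/0.5803 = 811.7 d
Total t = 217.4 + 811.7 = 1029 d
   = 1029 / 365 = 2.82 yr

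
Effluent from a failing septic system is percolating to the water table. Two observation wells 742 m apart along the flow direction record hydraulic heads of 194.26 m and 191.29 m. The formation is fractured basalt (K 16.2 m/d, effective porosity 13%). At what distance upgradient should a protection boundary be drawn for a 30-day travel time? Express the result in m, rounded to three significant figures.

15.0 m

Hydraulic gradient i = (194.26 − 191.29) / 742 = 2.97 / 742 = 0.004003
Specific discharge q = 16.2 × 0.004003 = 0.06484 m/d
Average linear velocity = 0.06484 / 0.13 = 0.4988 m/d
L = v × T = 0.4988 × 30 = 14.96 m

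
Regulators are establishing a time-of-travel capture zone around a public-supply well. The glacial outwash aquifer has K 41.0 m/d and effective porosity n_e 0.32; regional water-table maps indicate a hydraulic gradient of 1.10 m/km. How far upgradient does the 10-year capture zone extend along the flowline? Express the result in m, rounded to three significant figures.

q = Ki = 41.0 × 0.0011 = 0.04510 m/d
v_s = q/n_e = 0.04510/0.32 = 0.1409 m/d
T = 10 yr × 365 = 3650 d
L = v × T = 0.1409 × 3650 = 514.4 m

514 m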